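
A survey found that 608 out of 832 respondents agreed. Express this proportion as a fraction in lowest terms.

608 = 2^5 × 19
832 = 2^6 × 13
gcd(608, 832) = 2^5 = 32.
Divide numerator and denominator by 32: 608/832 = 19/26.

19/26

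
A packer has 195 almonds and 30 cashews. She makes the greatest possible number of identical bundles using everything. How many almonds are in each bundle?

Number of bundles = gcd(195, 30).
195 = 3 × 5 × 13
30 = 2 × 3 × 5
gcd(195, 30) = 3 × 5 = 15.
almonds per bundle = 195 / 15 = 13.

13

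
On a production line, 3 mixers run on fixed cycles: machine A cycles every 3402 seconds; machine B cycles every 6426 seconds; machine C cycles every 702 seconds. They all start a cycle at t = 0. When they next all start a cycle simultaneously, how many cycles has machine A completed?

221 cycles

They are all back at their starting positions together after one LCM of the periods.
3402 = 2 × 3^5 × 7
6426 = 2 × 3^3 × 7 × 17
702 = 2 × 3^3 × 13
LCM(3402, 6426, 702) = 2 × 3^5 × 7 × 13 × 17 = 751842.
Cycles for period 3402: 751842 / 3402 = 221.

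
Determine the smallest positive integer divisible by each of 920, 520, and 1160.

346840

920 = 2^3 × 5 × 23
520 = 2^3 × 5 × 13
1160 = 2^3 × 5 × 29
LCM(920, 520, 1160) = 2^3 × 5 × 13 × 23 × 29 = 346840.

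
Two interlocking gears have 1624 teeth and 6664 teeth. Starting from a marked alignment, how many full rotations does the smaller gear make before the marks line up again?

The first common completion time is the LCM of the periods.
1624 = 2^3 × 7 × 29
6664 = 2^3 × 7^2 × 17
LCM(1624, 6664) = 2^3 × 7^2 × 17 × 29 = 193256.
Rotations for period 1624: 193256 / 1624 = 119.

119 rotations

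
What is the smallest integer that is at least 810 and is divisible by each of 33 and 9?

The integer must be a common multiple of 33 and 9, so a multiple of their LCM.
33 = 3 × 11
9 = 3^2
LCM(33, 9) = 3^2 × 11 = 99.
Smallest multiple of 99 that is ≥ 810: ⌈810/99⌉ × 99 = 9 × 99 = 891.

891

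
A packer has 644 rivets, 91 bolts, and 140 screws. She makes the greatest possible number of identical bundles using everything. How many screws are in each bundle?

20

Number of bundles = gcd(644, 91, 140).
644 = 2^2 × 7 × 23
91 = 7 × 13
140 = 2^2 × 5 × 7
gcd(644, 91, 140) = 7.
screws per bundle = 140 / 7 = 20.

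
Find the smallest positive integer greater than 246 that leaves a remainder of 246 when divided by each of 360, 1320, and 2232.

N − 246 must be a common multiple of 360, 1320, and 2232.
360 = 2^3 × 3^2 × 5
1320 = 2^3 × 3 × 5 × 11
2232 = 2^3 × 3^2 × 31
LCM(360, 1320, 2232) = 2^3 × 3^2 × 5 × 11 × 31 = 122760.
Smallest N > 246 is LCM + 246 = 122760 + 246 = 123006.

123006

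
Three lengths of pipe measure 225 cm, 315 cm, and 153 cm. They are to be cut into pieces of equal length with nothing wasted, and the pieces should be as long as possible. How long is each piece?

9 cm

Each piece length must divide every original length, so the longest possible is gcd(225, 315, 153).
225 = 3^2 × 5^2
315 = 3^2 × 5 × 7
153 = 3^2 × 17
gcd(225, 315, 153) = 3^2 = 9.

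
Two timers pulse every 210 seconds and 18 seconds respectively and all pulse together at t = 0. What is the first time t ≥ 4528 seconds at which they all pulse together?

5040 seconds

Joint pulses occur at multiples of LCM(210, 18).
210 = 2 × 3 × 5 × 7
18 = 2 × 3^2
LCM(210, 18) = 2 × 3^2 × 5 × 7 = 630.
Smallest multiple of 630 that is ≥ 4528: ⌈4528/630⌉ × 630 = 8 × 630 = 5040.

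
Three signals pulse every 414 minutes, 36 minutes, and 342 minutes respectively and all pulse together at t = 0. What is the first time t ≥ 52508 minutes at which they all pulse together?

Joint pulses occur at multiples of LCM(414, 36, 342).
414 = 2 × 3^2 × 23
36 = 2^2 × 3^2
342 = 2 × 3^2 × 19
LCM(414, 36, 342) = 2^2 × 3^2 × 19 × 23 = 15732.
Smallest multiple of 15732 that is ≥ 52508: ⌈52508/15732⌉ × 15732 = 4 × 15732 = 62928.

62928 minutes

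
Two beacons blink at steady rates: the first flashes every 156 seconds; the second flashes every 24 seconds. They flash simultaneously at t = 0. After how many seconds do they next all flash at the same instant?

We need the least common multiple of the intervals.
156 = 2^2 × 3 × 13
24 = 2^3 × 3
LCM(156, 24) = 2^3 × 3 × 13 = 312.

312 seconds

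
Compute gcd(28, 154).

28 = 2^2 × 7
154 = 2 × 7 × 11
gcd(28, 154) = 2 × 7 = 14.

14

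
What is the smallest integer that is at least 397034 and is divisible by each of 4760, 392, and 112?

399840

The integer must be a common multiple of 4760, 392, and 112, so a multiple of their LCM.
4760 = 2^3 × 5 × 7 × 17
392 = 2^3 × 7^2
112 = 2^4 × 7
LCM(4760, 392, 112) = 2^4 × 5 × 7^2 × 17 = 66640.
Smallest multiple of 66640 that is ≥ 397034: ⌈397034/66640⌉ × 66640 = 6 × 66640 = 399840.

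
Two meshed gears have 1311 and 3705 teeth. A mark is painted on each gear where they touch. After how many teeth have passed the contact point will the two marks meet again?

85215 teeth

They coincide at every common multiple of the periods; the first is the LCM.
1311 = 3 × 19 × 23
3705 = 3 × 5 × 13 × 19
LCM(1311, 3705) = 3 × 5 × 13 × 19 × 23 = 85215.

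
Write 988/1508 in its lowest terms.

19/29

988 = 2^2 × 13 × 19
1508 = 2^2 × 13 × 29
gcd(988, 1508) = 2^2 × 13 = 52.
Divide numerator and denominator by 52: 988/1508 = 19/29.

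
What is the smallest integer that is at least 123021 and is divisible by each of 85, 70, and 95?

135660

The integer must be a common multiple of 85, 70, and 95, so a multiple of their LCM.
85 = 5 × 17
70 = 2 × 5 × 7
95 = 5 × 19
LCM(85, 70, 95) = 2 × 5 × 7 × 17 × 19 = 22610.
Smallest multiple of 22610 that is ≥ 123021: ⌈123021/22610⌉ × 22610 = 6 × 22610 = 135660.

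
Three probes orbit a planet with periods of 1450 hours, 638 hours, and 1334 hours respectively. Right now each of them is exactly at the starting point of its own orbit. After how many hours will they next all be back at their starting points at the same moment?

366850 hours

The first simultaneous occurrence is after LCM of the individual periods.
1450 = 2 × 5^2 × 29
638 = 2 × 11 × 29
1334 = 2 × 23 × 29
LCM(1450, 638, 1334) = 2 × 5^2 × 11 × 23 × 29 = 366850.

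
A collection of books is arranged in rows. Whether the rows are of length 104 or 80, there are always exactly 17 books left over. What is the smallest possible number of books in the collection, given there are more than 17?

N − 17 must be a common multiple of 104 and 80.
104 = 2^3 × 13
80 = 2^4 × 5
LCM(104, 80) = 2^4 × 5 × 13 = 1040.
Smallest N > 17 is LCM + 17 = 1040 + 17 = 1057.

1057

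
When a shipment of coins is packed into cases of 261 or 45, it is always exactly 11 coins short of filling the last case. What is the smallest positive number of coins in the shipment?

1294

Being 11 short of a full case of size k means N ≡ −11 (mod k), i.e. N + 11 is a multiple of each size.
261 = 3^2 × 29
45 = 3^2 × 5
LCM(261, 45) = 3^2 × 5 × 29 = 1305.
Smallest positive N is 1305 − 11 = 1294.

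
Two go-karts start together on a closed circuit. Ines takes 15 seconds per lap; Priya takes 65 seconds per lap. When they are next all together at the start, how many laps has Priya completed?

3 laps

They are all back at their starting positions together after one LCM of the periods.
15 = 3 × 5
65 = 5 × 13
LCM(15, 65) = 3 × 5 × 13 = 195.
Laps for period 65: 195 / 65 = 3.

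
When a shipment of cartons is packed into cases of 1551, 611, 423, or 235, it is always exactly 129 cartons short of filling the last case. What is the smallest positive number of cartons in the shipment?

302316

Being 129 short of a full case of size k means N ≡ −129 (mod k), i.e. N + 129 is a multiple of each size.
1551 = 3 × 11 × 47
611 = 13 × 47
423 = 3^2 × 47
235 = 5 × 47
LCM(1551, 611, 423, 235) = 3^2 × 5 × 11 × 13 × 47 = 302445.
Smallest positive N is 302445 − 129 = 302316.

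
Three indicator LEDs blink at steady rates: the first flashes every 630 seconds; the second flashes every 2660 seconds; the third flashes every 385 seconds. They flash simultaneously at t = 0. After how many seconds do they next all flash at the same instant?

263340 seconds

We need the least common multiple of the intervals.
630 = 2 × 3^2 × 5 × 7
2660 = 2^2 × 5 × 7 × 19
385 = 5 × 7 × 11
LCM(630, 2660, 385) = 2^2 × 3^2 × 5 × 7 × 11 × 19 = 263340.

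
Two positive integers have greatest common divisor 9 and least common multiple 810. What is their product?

For any two positive integers, gcd × lcm = product = 9 × 810 = 7290.

7290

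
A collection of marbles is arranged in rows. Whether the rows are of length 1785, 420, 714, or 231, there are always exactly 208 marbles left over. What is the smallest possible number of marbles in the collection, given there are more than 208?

78748

N − 208 must be a common multiple of 1785, 420, 714, and 231.
1785 = 3 × 5 × 7 × 17
420 = 2^2 × 3 × 5 × 7
714 = 2 × 3 × 7 × 17
231 = 3 × 7 × 11
LCM(1785, 420, 714, 231) = 2^2 × 3 × 5 × 7 × 11 × 17 = 78540.
Smallest N > 208 is LCM + 208 = 78540 + 208 = 78748.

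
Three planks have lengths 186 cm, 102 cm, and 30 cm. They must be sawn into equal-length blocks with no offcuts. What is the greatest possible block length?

6 cm

The block length must divide every plank, so the greatest is gcd(186, 102, 30).
186 = 2 × 3 × 31
102 = 2 × 3 × 17
30 = 2 × 3 × 5
gcd(186, 102, 30) = 2 × 3 = 6.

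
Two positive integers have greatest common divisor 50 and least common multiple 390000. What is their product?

19500000

For any two positive integers, gcd × lcm = product = 50 × 390000 = 19500000.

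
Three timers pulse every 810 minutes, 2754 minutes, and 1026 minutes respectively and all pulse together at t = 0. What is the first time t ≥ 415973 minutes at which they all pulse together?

523260 minutes

Joint pulses occur at multiples of LCM(810, 2754, 1026).
810 = 2 × 3^4 × 5
2754 = 2 × 3^4 × 17
1026 = 2 × 3^3 × 19
LCM(810, 2754, 1026) = 2 × 3^4 × 5 × 17 × 19 = 261630.
Smallest multiple of 261630 that is ≥ 415973: ⌈415973/261630⌉ × 261630 = 2 × 261630 = 523260.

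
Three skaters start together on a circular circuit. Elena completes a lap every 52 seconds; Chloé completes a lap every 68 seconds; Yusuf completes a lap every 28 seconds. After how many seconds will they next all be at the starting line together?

The first simultaneous occurrence is after LCM of the individual periods.
52 = 2^2 × 13
68 = 2^2 × 17
28 = 2^2 × 7
LCM(52, 68, 28) = 2^2 × 7 × 13 × 17 = 6188.

6188 seconds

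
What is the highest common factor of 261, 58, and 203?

261 = 3^2 × 29
58 = 2 × 29
203 = 7 × 29
gcd(261, 58, 203) = 29.

29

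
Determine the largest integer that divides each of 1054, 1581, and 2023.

17

1054 = 2 × 17 × 31
1581 = 3 × 17 × 31
2023 = 7 × 17^2
gcd(1054, 1581, 2023) = 17.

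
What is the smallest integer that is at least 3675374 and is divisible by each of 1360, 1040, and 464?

The integer must be a common multiple of 1360, 1040, and 464, so a multiple of their LCM.
1360 = 2^4 × 5 × 17
1040 = 2^4 × 5 × 13
464 = 2^4 × 29
LCM(1360, 1040, 464) = 2^4 × 5 × 13 × 17 × 29 = 512720.
Smallest multiple of 512720 that is ≥ 3675374: ⌈3675374/512720⌉ × 512720 = 8 × 512720 = 4101760.

4101760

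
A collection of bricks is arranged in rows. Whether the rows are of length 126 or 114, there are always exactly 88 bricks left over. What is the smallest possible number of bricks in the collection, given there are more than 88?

2482

N − 88 must be a common multiple of 126 and 114.
126 = 2 × 3^2 × 7
114 = 2 × 3 × 19
LCM(126, 114) = 2 × 3^2 × 7 × 19 = 2394.
Smallest N > 88 is LCM + 88 = 2394 + 88 = 2482.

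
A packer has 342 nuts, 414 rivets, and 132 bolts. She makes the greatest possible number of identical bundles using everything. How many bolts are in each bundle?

Number of bundles = gcd(342, 414, 132).
342 = 2 × 3^2 × 19
414 = 2 × 3^2 × 23
132 = 2^2 × 3 × 11
gcd(342, 414, 132) = 2 × 3 = 6.
bolts per bundle = 132 / 6 = 22.

22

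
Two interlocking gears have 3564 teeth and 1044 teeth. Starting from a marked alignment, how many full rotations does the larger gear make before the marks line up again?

The first common completion time is the LCM of the periods.
3564 = 2^2 × 3^4 × 11
1044 = 2^2 × 3^2 × 29
LCM(3564, 1044) = 2^2 × 3^4 × 11 × 29 = 103356.
Rotations for period 3564: 103356 / 3564 = 29.

29 rotations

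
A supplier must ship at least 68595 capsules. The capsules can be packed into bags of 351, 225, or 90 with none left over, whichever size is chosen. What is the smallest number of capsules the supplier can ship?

70200

The number of capsules must be a common multiple of 351, 225, and 90, so a multiple of their LCM.
351 = 3^3 × 13
225 = 3^2 × 5^2
90 = 2 × 3^2 × 5
LCM(351, 225, 90) = 2 × 3^3 × 5^2 × 13 = 17550.
Smallest multiple of 17550 that is ≥ 68595: ⌈68595/17550⌉ × 17550 = 4 × 17550 = 70200.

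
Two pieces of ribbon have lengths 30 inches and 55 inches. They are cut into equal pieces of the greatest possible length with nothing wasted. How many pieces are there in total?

Piece length = gcd(30, 55).
30 = 2 × 3 × 5
55 = 5 × 11
gcd(30, 55) = 5.
Total pieces = 30/5 + 55/5 = 6 + 11 = 17.

17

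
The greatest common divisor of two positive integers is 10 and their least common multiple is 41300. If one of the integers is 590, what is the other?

700

For two integers, gcd × lcm = product, so the other is (10 × 41300) / 590 = 413000 / 590 = 700.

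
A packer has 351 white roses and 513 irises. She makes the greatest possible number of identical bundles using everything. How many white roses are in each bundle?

Number of bundles = gcd(351, 513).
351 = 3^3 × 13
513 = 3^3 × 19
gcd(351, 513) = 3^3 = 27.
white roses per bundle = 351 / 27 = 13.

13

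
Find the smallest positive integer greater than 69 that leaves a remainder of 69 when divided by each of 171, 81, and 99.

N − 69 must be a common multiple of 171, 81, and 99.
171 = 3^2 × 19
81 = 3^4
99 = 3^2 × 11
LCM(171, 81, 99) = 3^4 × 11 × 19 = 16929.
Smallest N > 69 is LCM + 69 = 16929 + 69 = 16998.

16998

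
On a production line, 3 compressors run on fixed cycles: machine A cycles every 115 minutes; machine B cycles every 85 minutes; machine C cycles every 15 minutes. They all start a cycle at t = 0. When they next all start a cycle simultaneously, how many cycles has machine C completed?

391 cycles

They are all back at their starting positions together after one LCM of the periods.
115 = 5 × 23
85 = 5 × 17
15 = 3 × 5
LCM(115, 85, 15) = 3 × 5 × 17 × 23 = 5865.
Cycles for period 15: 5865 / 15 = 391.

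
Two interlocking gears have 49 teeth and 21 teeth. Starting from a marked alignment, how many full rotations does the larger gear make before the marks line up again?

3 rotations

All finish a whole number of cycles simultaneously at t = LCM of the periods.
49 = 7^2
21 = 3 × 7
LCM(49, 21) = 3 × 7^2 = 147.
Rotations for period 49: 147 / 49 = 3.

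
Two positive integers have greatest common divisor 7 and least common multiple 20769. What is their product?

145383

For any two positive integers, gcd × lcm = product = 7 × 20769 = 145383.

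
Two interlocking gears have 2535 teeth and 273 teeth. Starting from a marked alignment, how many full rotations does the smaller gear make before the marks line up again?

65 rotations

They are all back at their starting positions together after one LCM of the periods.
2535 = 3 × 5 × 13^2
273 = 3 × 7 × 13
LCM(2535, 273) = 3 × 5 × 7 × 13^2 = 17745.
Rotations for period 273: 17745 / 273 = 65.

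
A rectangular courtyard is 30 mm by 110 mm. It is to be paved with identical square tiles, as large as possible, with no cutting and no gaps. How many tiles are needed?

33

Tile side = gcd(30, 110).
30 = 2 × 3 × 5
110 = 2 × 5 × 11
gcd(30, 110) = 2 × 5 = 10.
Tiles: (30/10) × (110/10) = 3 × 11 = 33.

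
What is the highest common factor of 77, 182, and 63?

77 = 7 × 11
182 = 2 × 7 × 13
63 = 3^2 × 7
gcd(77, 182, 63) = 7.

7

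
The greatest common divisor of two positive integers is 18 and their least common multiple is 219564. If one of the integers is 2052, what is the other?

For two integers, gcd × lcm = product, so the other is (18 × 219564) / 2052 = 3952152 / 2052 = 1926.

1926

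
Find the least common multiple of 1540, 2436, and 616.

267960

1540 = 2^2 × 5 × 7 × 11
2436 = 2^2 × 3 × 7 × 29
616 = 2^3 × 7 × 11
LCM(1540, 2436, 616) = 2^3 × 3 × 5 × 7 × 11 × 29 = 267960.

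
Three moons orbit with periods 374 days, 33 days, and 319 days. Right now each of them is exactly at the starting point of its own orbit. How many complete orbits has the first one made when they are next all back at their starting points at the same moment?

87 orbits

The first common completion time is the LCM of the periods.
374 = 2 × 11 × 17
33 = 3 × 11
319 = 11 × 29
LCM(374, 33, 319) = 2 × 3 × 11 × 17 × 29 = 32538.
Orbits for period 374: 32538 / 374 = 87.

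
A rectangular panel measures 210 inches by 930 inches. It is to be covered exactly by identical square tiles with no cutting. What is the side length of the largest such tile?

By the Euclidean algorithm:
930 = 4 × 210 + 90
210 = 2 × 90 + 30
90 = 3 × 30 + 0
gcd(210, 930) = 30.

30 inches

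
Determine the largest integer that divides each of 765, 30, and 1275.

765 = 3^2 × 5 × 17
30 = 2 × 3 × 5
1275 = 3 × 5^2 × 17
gcd(765, 30, 1275) = 3 × 5 = 15.

15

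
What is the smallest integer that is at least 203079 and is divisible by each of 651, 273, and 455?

The integer must be a common multiple of 651, 273, and 455, so a multiple of their LCM.
651 = 3 × 7 × 31
273 = 3 × 7 × 13
455 = 5 × 7 × 13
LCM(651, 273, 455) = 3 × 5 × 7 × 13 × 31 = 42315.
Smallest multiple of 42315 that is ≥ 203079: ⌈203079/42315⌉ × 42315 = 5 × 42315 = 211575.

211575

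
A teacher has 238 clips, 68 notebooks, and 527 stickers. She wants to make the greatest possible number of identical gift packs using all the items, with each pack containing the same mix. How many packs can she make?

17 packs

The pack count must divide each quantity, so the greatest is gcd(238, 68, 527).
238 = 2 × 7 × 17
68 = 2^2 × 17
527 = 17 × 31
gcd(238, 68, 527) = 17.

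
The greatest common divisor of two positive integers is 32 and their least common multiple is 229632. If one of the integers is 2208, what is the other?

3328

For two integers, gcd × lcm = product, so the other is (32 × 229632) / 2208 = 7348224 / 2208 = 3328.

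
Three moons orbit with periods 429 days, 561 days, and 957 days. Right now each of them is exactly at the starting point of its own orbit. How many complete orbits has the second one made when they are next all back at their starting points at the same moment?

The first common completion time is the LCM of the periods.
429 = 3 × 11 × 13
561 = 3 × 11 × 17
957 = 3 × 11 × 29
LCM(429, 561, 957) = 3 × 11 × 13 × 17 × 29 = 211497.
Orbits for period 561: 211497 / 561 = 377.

377 orbits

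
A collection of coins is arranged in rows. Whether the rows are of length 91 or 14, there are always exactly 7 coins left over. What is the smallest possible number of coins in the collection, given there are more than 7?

189

N − 7 must be a common multiple of 91 and 14.
91 = 7 × 13
14 = 2 × 7
LCM(91, 14) = 2 × 7 × 13 = 182.
Smallest N > 7 is LCM + 7 = 182 + 7 = 189.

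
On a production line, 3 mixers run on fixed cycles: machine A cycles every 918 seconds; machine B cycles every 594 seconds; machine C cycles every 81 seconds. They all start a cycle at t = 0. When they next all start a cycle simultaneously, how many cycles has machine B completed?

The first common completion time is the LCM of the periods.
918 = 2 × 3^3 × 17
594 = 2 × 3^3 × 11
81 = 3^4
LCM(918, 594, 81) = 2 × 3^4 × 11 × 17 = 30294.
Cycles for period 594: 30294 / 594 = 51.

51 cycles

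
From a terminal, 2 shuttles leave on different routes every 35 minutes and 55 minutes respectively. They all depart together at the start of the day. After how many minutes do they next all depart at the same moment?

385 minutes

The first simultaneous occurrence is after LCM of the individual periods.
35 = 5 × 7
55 = 5 × 11
LCM(35, 55) = 5 × 7 × 11 = 385.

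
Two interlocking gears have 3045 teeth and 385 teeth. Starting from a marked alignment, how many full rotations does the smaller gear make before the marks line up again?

The first common completion time is the LCM of the periods.
3045 = 3 × 5 × 7 × 29
385 = 5 × 7 × 11
LCM(3045, 385) = 3 × 5 × 7 × 11 × 29 = 33495.
Rotations for period 385: 33495 / 385 = 87.

87 rotations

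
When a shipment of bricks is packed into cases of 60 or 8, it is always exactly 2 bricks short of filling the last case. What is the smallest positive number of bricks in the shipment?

118

Being 2 short of a full case of size k means N ≡ −2 (mod k), i.e. N + 2 is a multiple of each size.
60 = 2^2 × 3 × 5
8 = 2^3
LCM(60, 8) = 2^3 × 3 × 5 = 120.
Smallest positive N is 120 − 2 = 118.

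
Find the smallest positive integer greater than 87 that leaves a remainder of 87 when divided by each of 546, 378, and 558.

N − 87 must be a common multiple of 546, 378, and 558.
546 = 2 × 3 × 7 × 13
378 = 2 × 3^3 × 7
558 = 2 × 3^2 × 31
LCM(546, 378, 558) = 2 × 3^3 × 7 × 13 × 31 = 152334.
Smallest N > 87 is LCM + 87 = 152334 + 87 = 152421.

152421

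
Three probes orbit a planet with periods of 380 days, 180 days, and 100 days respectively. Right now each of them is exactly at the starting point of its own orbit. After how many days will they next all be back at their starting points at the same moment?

17100 days

They coincide at every common multiple of the periods; the first is the LCM.
380 = 2^2 × 5 × 19
180 = 2^2 × 3^2 × 5
100 = 2^2 × 5^2
LCM(380, 180, 100) = 2^2 × 3^2 × 5^2 × 19 = 17100.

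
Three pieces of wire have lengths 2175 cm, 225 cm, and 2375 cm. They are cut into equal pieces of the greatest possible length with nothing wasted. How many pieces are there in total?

191

Piece length = gcd(2175, 225, 2375).
2175 = 3 × 5^2 × 29
225 = 3^2 × 5^2
2375 = 5^3 × 19
gcd(2175, 225, 2375) = 5^2 = 25.
Total pieces = 2175/25 + 225/25 + 2375/25 = 87 + 9 + 95 = 191.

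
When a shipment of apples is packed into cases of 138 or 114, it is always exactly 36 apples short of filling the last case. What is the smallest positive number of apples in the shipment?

2586

Being 36 short of a full case of size k means N ≡ −36 (mod k), i.e. N + 36 is a multiple of each size.
138 = 2 × 3 × 23
114 = 2 × 3 × 19
LCM(138, 114) = 2 × 3 × 19 × 23 = 2622.
Smallest positive N is 2622 − 36 = 2586.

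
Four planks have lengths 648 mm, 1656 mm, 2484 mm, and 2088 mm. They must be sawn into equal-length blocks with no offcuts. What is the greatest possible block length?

This is the greatest common divisor of 648, 1656, 2484, and 2088.
648 = 2^3 × 3^4
1656 = 2^3 × 3^2 × 23
2484 = 2^2 × 3^3 × 23
2088 = 2^3 × 3^2 × 29
gcd(648, 1656, 2484, 2088) = 2^2 × 3^2 = 36.

36 mm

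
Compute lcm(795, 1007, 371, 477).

795 = 3 × 5 × 53
1007 = 19 × 53
371 = 7 × 53
477 = 3^2 × 53
LCM(795, 1007, 371, 477) = 3^2 × 5 × 7 × 19 × 53 = 317205.

317205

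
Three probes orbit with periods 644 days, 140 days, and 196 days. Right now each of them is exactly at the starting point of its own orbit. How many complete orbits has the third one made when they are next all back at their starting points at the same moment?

The first common completion time is the LCM of the periods.
644 = 2^2 × 7 × 23
140 = 2^2 × 5 × 7
196 = 2^2 × 7^2
LCM(644, 140, 196) = 2^2 × 5 × 7^2 × 23 = 22540.
Orbits for period 196: 22540 / 196 = 115.

115 orbits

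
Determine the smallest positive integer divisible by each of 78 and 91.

546

78 = 2 × 3 × 13
91 = 7 × 13
LCM(78, 91) = 2 × 3 × 7 × 13 = 546.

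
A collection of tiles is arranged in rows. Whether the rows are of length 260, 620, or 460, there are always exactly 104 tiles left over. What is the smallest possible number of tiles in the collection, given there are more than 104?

185484

N − 104 must be a common multiple of 260, 620, and 460.
260 = 2^2 × 5 × 13
620 = 2^2 × 5 × 31
460 = 2^2 × 5 × 23
LCM(260, 620, 460) = 2^2 × 5 × 13 × 23 × 31 = 185380.
Smallest N > 104 is LCM + 104 = 185380 + 104 = 185484.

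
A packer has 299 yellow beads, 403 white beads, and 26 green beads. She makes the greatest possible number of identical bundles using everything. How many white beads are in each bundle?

Number of bundles = gcd(299, 403, 26).
299 = 13 × 23
403 = 13 × 31
26 = 2 × 13
gcd(299, 403, 26) = 13.
white beads per bundle = 403 / 13 = 31.

31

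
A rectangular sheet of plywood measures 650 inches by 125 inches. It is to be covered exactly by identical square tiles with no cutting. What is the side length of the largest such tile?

25 inches

The tile side must divide both 650 and 125, so the largest is their gcd.
650 = 2 × 5^2 × 13
125 = 5^3
gcd(650, 125) = 5^2 = 25.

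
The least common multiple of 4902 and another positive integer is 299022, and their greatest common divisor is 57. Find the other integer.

3477

gcd × lcm = product of the two integers, so the other integer is (57 × 299022) / 4902 = 3477.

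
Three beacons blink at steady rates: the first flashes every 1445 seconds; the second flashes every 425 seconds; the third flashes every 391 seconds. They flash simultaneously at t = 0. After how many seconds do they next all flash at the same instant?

The first simultaneous occurrence is after LCM of the individual periods.
1445 = 5 × 17^2
425 = 5^2 × 17
391 = 17 × 23
LCM(1445, 425, 391) = 5^2 × 17^2 × 23 = 166175.

166175 seconds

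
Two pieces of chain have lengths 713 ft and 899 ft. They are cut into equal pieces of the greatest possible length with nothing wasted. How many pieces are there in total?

52

Piece length = gcd(713, 899).
713 = 23 × 31
899 = 29 × 31
gcd(713, 899) = 31.
Total pieces = 713/31 + 899/31 = 23 + 29 = 52.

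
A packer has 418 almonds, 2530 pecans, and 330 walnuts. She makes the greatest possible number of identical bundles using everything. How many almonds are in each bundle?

Number of bundles = gcd(418, 2530, 330).
418 = 2 × 11 × 19
2530 = 2 × 5 × 11 × 23
330 = 2 × 3 × 5 × 11
gcd(418, 2530, 330) = 2 × 11 = 22.
almonds per bundle = 418 / 22 = 19.

19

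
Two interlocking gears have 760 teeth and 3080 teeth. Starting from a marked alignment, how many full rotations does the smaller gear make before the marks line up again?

The first common completion time is the LCM of the periods.
760 = 2^3 × 5 × 19
3080 = 2^3 × 5 × 7 × 11
LCM(760, 3080) = 2^3 × 5 × 7 × 11 × 19 = 58520.
Rotations for period 760: 58520 / 760 = 77.

77 rotations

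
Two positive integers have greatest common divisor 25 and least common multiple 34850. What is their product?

871250

For any two positive integers, gcd × lcm = product = 25 × 34850 = 871250.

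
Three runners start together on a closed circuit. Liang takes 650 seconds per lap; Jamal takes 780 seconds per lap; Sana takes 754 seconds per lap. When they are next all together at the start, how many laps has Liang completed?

All finish a whole number of cycles simultaneously at t = LCM of the periods.
650 = 2 × 5^2 × 13
780 = 2^2 × 3 × 5 × 13
754 = 2 × 13 × 29
LCM(650, 780, 754) = 2^2 × 3 × 5^2 × 13 × 29 = 113100.
Laps for period 650: 113100 / 650 = 174.

174 laps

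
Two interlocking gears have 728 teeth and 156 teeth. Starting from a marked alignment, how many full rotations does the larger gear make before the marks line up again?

They are all back at their starting positions together after one LCM of the periods.
728 = 2^3 × 7 × 13
156 = 2^2 × 3 × 13
LCM(728, 156) = 2^3 × 3 × 7 × 13 = 2184.
Rotations for period 728: 2184 / 728 = 3.

3 rotations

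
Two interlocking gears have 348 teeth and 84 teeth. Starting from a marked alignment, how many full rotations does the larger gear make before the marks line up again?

7 rotations

All finish a whole number of cycles simultaneously at t = LCM of the periods.
348 = 2^2 × 3 × 29
84 = 2^2 × 3 × 7
LCM(348, 84) = 2^2 × 3 × 7 × 29 = 2436.
Rotations for period 348: 2436 / 348 = 7.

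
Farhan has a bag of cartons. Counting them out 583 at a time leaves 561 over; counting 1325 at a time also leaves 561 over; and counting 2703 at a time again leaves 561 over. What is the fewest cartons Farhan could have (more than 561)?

743886

N − 561 must be a common multiple of 583, 1325, and 2703.
583 = 11 × 53
1325 = 5^2 × 53
2703 = 3 × 17 × 53
LCM(583, 1325, 2703) = 3 × 5^2 × 11 × 17 × 53 = 743325.
Smallest N > 561 is LCM + 561 = 743325 + 561 = 743886.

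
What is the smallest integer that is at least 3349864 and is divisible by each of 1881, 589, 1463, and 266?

4081770

The integer must be a common multiple of 1881, 589, 1463, and 266, so a multiple of their LCM.
1881 = 3^2 × 11 × 19
589 = 19 × 31
1463 = 7 × 11 × 19
266 = 2 × 7 × 19
LCM(1881, 589, 1463, 266) = 2 × 3^2 × 7 × 11 × 19 × 31 = 816354.
Smallest multiple of 816354 that is ≥ 3349864: ⌈3349864/816354⌉ × 816354 = 5 × 816354 = 4081770.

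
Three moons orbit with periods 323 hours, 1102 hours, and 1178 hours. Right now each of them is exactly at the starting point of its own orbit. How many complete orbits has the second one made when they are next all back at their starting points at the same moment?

They are all back at their starting positions together after one LCM of the periods.
323 = 17 × 19
1102 = 2 × 19 × 29
1178 = 2 × 19 × 31
LCM(323, 1102, 1178) = 2 × 17 × 19 × 29 × 31 = 580754.
Orbits for period 1102: 580754 / 1102 = 527.

527 orbits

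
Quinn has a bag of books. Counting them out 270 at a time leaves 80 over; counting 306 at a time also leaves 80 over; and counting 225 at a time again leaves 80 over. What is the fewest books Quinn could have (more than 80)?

23030

N − 80 must be a common multiple of 270, 306, and 225.
270 = 2 × 3^3 × 5
306 = 2 × 3^2 × 17
225 = 3^2 × 5^2
LCM(270, 306, 225) = 2 × 3^3 × 5^2 × 17 = 22950.
Smallest N > 80 is LCM + 80 = 22950 + 80 = 23030.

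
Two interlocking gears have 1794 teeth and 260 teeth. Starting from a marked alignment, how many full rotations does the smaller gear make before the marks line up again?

They are all back at their starting positions together after one LCM of the periods.
1794 = 2 × 3 × 13 × 23
260 = 2^2 × 5 × 13
LCM(1794, 260) = 2^2 × 3 × 5 × 13 × 23 = 17940.
Rotations for period 260: 17940 / 260 = 69.

69 rotations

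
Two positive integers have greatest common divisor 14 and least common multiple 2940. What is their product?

41160

For any two positive integers, gcd × lcm = product = 14 × 2940 = 41160.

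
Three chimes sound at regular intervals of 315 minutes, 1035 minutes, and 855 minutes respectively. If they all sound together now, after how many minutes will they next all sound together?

The first simultaneous occurrence is after LCM of the individual periods.
315 = 3^2 × 5 × 7
1035 = 3^2 × 5 × 23
855 = 3^2 × 5 × 19
LCM(315, 1035, 855) = 3^2 × 5 × 7 × 19 × 23 = 137655.

137655 minutes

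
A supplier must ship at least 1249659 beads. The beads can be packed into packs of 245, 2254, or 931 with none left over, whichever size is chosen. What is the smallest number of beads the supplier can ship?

The number of beads must be a common multiple of 245, 2254, and 931, so a multiple of their LCM.
245 = 5 × 7^2
2254 = 2 × 7^2 × 23
931 = 7^2 × 19
LCM(245, 2254, 931) = 2 × 5 × 7^2 × 19 × 23 = 214130.
Smallest multiple of 214130 that is ≥ 1249659: ⌈1249659/214130⌉ × 214130 = 6 × 214130 = 1284780.

1284780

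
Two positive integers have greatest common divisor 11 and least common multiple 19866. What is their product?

218526

For any two positive integers, gcd × lcm = product = 11 × 19866 = 218526.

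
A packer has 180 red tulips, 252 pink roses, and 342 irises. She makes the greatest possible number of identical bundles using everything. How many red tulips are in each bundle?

10

Number of bundles = gcd(180, 252, 342).
180 = 2^2 × 3^2 × 5
252 = 2^2 × 3^2 × 7
342 = 2 × 3^2 × 19
gcd(180, 252, 342) = 2 × 3^2 = 18.
red tulips per bundle = 180 / 18 = 10.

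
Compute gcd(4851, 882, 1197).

63

4851 = 3^2 × 7^2 × 11
882 = 2 × 3^2 × 7^2
1197 = 3^2 × 7 × 19
gcd(4851, 882, 1197) = 3^2 × 7 = 63.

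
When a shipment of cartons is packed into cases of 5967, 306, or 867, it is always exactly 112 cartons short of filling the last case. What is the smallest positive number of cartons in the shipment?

Being 112 short of a full case of size k means N ≡ −112 (mod k), i.e. N + 112 is a multiple of each size.
5967 = 3^3 × 13 × 17
306 = 2 × 3^2 × 17
867 = 3 × 17^2
LCM(5967, 306, 867) = 2 × 3^3 × 13 × 17^2 = 202878.
Smallest positive N is 202878 − 112 = 202766.

202766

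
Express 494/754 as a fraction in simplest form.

19/29

494 = 2 × 13 × 19
754 = 2 × 13 × 29
gcd(494, 754) = 2 × 13 = 26.
Divide numerator and denominator by 26: 494/754 = 19/29.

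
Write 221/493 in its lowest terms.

13/29

221 = 13 × 17
493 = 17 × 29
gcd(221, 493) = 17.
Divide numerator and denominator by 17: 221/493 = 13/29.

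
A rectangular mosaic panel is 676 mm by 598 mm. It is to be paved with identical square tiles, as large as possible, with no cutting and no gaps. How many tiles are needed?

598

Tile side = gcd(676, 598).
676 = 2^2 × 13^2
598 = 2 × 13 × 23
gcd(676, 598) = 2 × 13 = 26.
Tiles: (676/26) × (598/26) = 26 × 23 = 598.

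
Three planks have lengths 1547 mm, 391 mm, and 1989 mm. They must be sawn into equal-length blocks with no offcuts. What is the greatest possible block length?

17 mm

The block length must divide every plank, so the greatest is gcd(1547, 391, 1989).
1547 = 7 × 13 × 17
391 = 17 × 23
1989 = 3^2 × 13 × 17
gcd(1547, 391, 1989) = 17.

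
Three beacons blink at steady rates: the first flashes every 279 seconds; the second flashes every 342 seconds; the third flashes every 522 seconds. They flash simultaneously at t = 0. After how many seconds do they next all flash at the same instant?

307458 seconds

The first simultaneous occurrence is after LCM of the individual periods.
279 = 3^2 × 31
342 = 2 × 3^2 × 19
522 = 2 × 3^2 × 29
LCM(279, 342, 522) = 2 × 3^2 × 19 × 29 × 31 = 307458.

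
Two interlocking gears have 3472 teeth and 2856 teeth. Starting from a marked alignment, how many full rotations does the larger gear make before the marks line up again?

51 rotations

All finish a whole number of cycles simultaneously at t = LCM of the periods.
3472 = 2^4 × 7 × 31
2856 = 2^3 × 3 × 7 × 17
LCM(3472, 2856) = 2^4 × 3 × 7 × 17 × 31 = 177072.
Rotations for period 3472: 177072 / 3472 = 51.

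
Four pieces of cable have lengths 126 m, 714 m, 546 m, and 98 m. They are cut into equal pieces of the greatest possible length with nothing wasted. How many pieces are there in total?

106

Piece length = gcd(126, 714, 546, 98).
126 = 2 × 3^2 × 7
714 = 2 × 3 × 7 × 17
546 = 2 × 3 × 7 × 13
98 = 2 × 7^2
gcd(126, 714, 546, 98) = 2 × 7 = 14.
Total pieces = 126/14 + 714/14 + 546/14 + 98/14 = 9 + 51 + 39 + 7 = 106.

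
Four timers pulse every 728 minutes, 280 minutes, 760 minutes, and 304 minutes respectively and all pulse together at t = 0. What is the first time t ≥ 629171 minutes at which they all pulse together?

Joint pulses occur at multiples of LCM(728, 280, 760, 304).
728 = 2^3 × 7 × 13
280 = 2^3 × 5 × 7
760 = 2^3 × 5 × 19
304 = 2^4 × 19
LCM(728, 280, 760, 304) = 2^4 × 5 × 7 × 13 × 19 = 138320.
Smallest multiple of 138320 that is ≥ 629171: ⌈629171/138320⌉ × 138320 = 5 × 138320 = 691600.

691600 minutes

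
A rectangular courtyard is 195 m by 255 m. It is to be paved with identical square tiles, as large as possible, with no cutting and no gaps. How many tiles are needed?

Tile side = gcd(195, 255).
195 = 3 × 5 × 13
255 = 3 × 5 × 17
gcd(195, 255) = 3 × 5 = 15.
Tiles: (195/15) × (255/15) = 13 × 17 = 221.

221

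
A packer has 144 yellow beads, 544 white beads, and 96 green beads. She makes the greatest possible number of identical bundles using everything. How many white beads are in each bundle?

34

Number of bundles = gcd(144, 544, 96).
144 = 2^4 × 3^2
544 = 2^5 × 17
96 = 2^5 × 3
gcd(144, 544, 96) = 2^4 = 16.
white beads per bundle = 544 / 16 = 34.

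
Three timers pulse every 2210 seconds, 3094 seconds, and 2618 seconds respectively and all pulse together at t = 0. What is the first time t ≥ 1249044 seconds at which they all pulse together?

Joint pulses occur at multiples of LCM(2210, 3094, 2618).
2210 = 2 × 5 × 13 × 17
3094 = 2 × 7 × 13 × 17
2618 = 2 × 7 × 11 × 17
LCM(2210, 3094, 2618) = 2 × 5 × 7 × 11 × 13 × 17 = 170170.
Smallest multiple of 170170 that is ≥ 1249044: ⌈1249044/170170⌉ × 170170 = 8 × 170170 = 1361360.

1361360 seconds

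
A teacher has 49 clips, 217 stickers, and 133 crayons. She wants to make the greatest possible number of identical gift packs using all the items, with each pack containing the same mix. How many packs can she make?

The pack count must divide each quantity, so the greatest is gcd(49, 217, 133).
49 = 7^2
217 = 7 × 31
133 = 7 × 19
gcd(49, 217, 133) = 7.

7 packs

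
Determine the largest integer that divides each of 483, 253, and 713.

23

483 = 3 × 7 × 23
253 = 11 × 23
713 = 23 × 31
gcd(483, 253, 713) = 23.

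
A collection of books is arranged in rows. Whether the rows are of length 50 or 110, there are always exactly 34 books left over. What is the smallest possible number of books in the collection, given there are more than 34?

584

N − 34 must be a common multiple of 50 and 110.
50 = 2 × 5^2
110 = 2 × 5 × 11
LCM(50, 110) = 2 × 5^2 × 11 = 550.
Smallest N > 34 is LCM + 34 = 550 + 34 = 584.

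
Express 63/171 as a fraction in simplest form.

63 = 3^2 × 7
171 = 3^2 × 19
gcd(63, 171) = 3^2 = 9.
Divide numerator and denominator by 9: 63/171 = 7/19.

7/19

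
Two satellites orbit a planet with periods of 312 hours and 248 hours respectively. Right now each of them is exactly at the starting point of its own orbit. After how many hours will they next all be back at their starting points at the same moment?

9672 hours

They coincide at every common multiple of the periods; the first is the LCM.
312 = 2^3 × 3 × 13
248 = 2^3 × 31
LCM(312, 248) = 2^3 × 3 × 13 × 31 = 9672.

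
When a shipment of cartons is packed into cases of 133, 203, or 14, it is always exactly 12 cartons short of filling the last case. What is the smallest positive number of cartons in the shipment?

7702

Being 12 short of a full case of size k means N ≡ −12 (mod k), i.e. N + 12 is a multiple of each size.
133 = 7 × 19
203 = 7 × 29
14 = 2 × 7
LCM(133, 203, 14) = 2 × 7 × 19 × 29 = 7714.
Smallest positive N is 7714 − 12 = 7702.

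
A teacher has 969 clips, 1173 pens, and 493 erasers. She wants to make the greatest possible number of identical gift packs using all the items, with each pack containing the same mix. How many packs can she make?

17 packs

The pack count must divide each quantity, so the greatest is gcd(969, 1173, 493).
969 = 3 × 17 × 19
1173 = 3 × 17 × 23
493 = 17 × 29
gcd(969, 1173, 493) = 17.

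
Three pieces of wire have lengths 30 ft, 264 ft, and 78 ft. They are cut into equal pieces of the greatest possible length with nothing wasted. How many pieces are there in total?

62

Piece length = gcd(30, 264, 78).
30 = 2 × 3 × 5
264 = 2^3 × 3 × 11
78 = 2 × 3 × 13
gcd(30, 264, 78) = 2 × 3 = 6.
Total pieces = 30/6 + 264/6 + 78/6 = 5 + 44 + 13 = 62.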